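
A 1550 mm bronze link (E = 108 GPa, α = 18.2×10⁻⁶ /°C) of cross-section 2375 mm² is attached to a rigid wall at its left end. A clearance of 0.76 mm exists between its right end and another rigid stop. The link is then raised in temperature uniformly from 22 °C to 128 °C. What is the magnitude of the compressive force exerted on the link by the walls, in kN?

P ≈ 369 kN

If the wall were absent the link would grow by αΔT L = 18.2×10⁻⁶ × 106 × 1550 = 2.99 mm.
The gap closes (δ_free > 0.76 mm) and the wall then resists a further 2.99 − 0.76 = 2.23 mm of expansion.
So σ = E(δ_free − g)/L = 108×10³ × 2.23/1550 = 155.4 MPa.
Force on the wall = σA = 155.4 × 2375 mm² = 369.1 kN.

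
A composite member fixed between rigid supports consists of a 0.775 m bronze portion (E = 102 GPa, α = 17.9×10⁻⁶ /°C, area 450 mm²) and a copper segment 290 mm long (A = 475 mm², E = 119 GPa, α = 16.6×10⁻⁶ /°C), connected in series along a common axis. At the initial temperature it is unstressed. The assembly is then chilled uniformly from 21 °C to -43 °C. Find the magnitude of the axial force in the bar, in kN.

If the supports were absent, the total length change would be Σ αᵢΔT Lᵢ = 17.9×10⁻⁶×64×775 + 16.6×10⁻⁶×64×290 = 1.196 mm.
The rigid supports impose zero overall length change; the single axial force P common to all segments must satisfy P Σ Lᵢ/(AᵢEᵢ) = δ_free.
The series flexibility is Σ Lᵢ/(AᵢEᵢ) = 775/(450×102×10³) + 290/(475×119×10³) = 2.202×10⁻⁵ mm/N.
So P = 1.196 / 2.202×10⁻⁵ = 54.32 kN, tensile.

P ≈ 54.3 kN (tensile)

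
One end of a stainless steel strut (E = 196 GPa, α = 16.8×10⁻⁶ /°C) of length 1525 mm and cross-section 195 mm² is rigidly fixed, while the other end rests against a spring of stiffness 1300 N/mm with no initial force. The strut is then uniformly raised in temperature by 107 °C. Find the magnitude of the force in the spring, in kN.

P ≈ 3.39 kN

If the spring were absent the strut would lengthen by αΔT L = 16.8×10⁻⁶ × 107 × 1525 = 2.741 mm.
With a force P in the spring, the elastic change of the strut is PL/(AE) and that of the spring is P/k; compatibility requires their sum to equal δ_free.
So P = δ_free / [L/(AE) + 1/k] = 2.741 / [ 1525/(195×196×10³) + 1/(1300) ].
P = 2.741 / 0.0008091 = 3388 N.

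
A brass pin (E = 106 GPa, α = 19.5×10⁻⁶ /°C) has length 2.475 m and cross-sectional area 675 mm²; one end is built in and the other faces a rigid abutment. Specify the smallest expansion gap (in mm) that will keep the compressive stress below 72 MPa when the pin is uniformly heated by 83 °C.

g ≈ 2.32 mm

Free expansion if unrestrained: δ_free = αΔT L = 19.5×10⁻⁶ × 83 × 2475 = 4.006 mm.
A stress of 72 MPa corresponds to the wall pushing the pin back by σL/E = 72×2475/(106×10³) = 1.681 mm.
The gap must absorb the remainder: g_min = 4.006 − 1.681 = 2.325 mm.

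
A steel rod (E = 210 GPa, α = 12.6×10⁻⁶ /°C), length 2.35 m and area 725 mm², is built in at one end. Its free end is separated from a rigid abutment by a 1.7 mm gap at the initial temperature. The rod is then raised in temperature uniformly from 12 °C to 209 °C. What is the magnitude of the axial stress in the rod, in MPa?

If the wall were absent the rod would grow by αΔT L = 12.6×10⁻⁶ × 197 × 2350 = 5.833 mm.
This exceeds the 1.7 mm gap, so the wall pushes back. The portion of expansion that must be recovered elastically is δ_free − gap = 5.833 − 1.7 = 4.133 mm.
Compatibility: PL/(AE) = 4.133 mm, so σ = P/A = E × (4.133/2350) = 369.3 MPa.

σ ≈ 369 MPa (compressive)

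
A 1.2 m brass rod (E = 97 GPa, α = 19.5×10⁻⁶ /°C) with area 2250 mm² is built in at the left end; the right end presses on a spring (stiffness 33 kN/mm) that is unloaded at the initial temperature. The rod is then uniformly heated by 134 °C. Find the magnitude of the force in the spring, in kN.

The unrestrained thermal change is αΔT L = 19.5×10⁻⁶ × 134 × 1200 = 3.136 mm.
With a force P in the spring, the elastic change of the rod is PL/(AE) and that of the spring is P/k; compatibility requires their sum to equal δ_free.
P [ L/(AE) + 1/k ] = δ_free → P [ 1200/(2250×97×10³) + 1/(33×10³) ] = 3.136.
P = 3.136 / 3.58×10⁻⁵ = 87580 N.

P ≈ 87.6 kN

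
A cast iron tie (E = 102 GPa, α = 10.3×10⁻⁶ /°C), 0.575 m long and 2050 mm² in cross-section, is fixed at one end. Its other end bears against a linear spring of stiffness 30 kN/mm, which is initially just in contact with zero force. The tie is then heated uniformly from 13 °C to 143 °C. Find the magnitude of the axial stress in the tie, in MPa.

σ ≈ 10.4 MPa (compressive)

The unrestrained thermal change is αΔT L = 10.3×10⁻⁶ × 130 × 575 = 0.7699 mm.
Let P be the compressive force at the spring. The tie shortens elastically by PL/(AE) and the spring compresses by P/k; together these equal δ_free.
P [ L/(AE) + 1/k ] = δ_free → P [ 575/(2050×102×10³) + 1/(30×10³) ] = 0.7699.
P = 0.7699 / 3.608×10⁻⁵ = 21340 N.
σ = P/A = 21340/2050 = 10.41 MPa.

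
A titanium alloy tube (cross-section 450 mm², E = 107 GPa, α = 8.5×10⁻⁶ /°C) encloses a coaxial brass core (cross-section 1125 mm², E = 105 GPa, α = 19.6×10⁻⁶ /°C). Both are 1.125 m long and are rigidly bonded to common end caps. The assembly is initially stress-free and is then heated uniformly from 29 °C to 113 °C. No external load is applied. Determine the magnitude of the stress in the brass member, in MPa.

σ ≈ 28.4 MPa (compressive)

Both members must finish at the same length. With the larger α, the brass tends to over-expand; the plates restrain it, putting the brass in compression and the titanium alloy in tension. With no external load the two internal forces are equal and opposite, magnitude P.
Compatibility of the two members (thermal + elastic change equal): (α₁ − α₂)ΔT = P·[1/(A₁E₁) + 1/(A₂E₂)].
|α₁ − α₂|·ΔT = 11.1×10⁻⁶ × 84 = 0.0009324.
1/(A₁E₁) + 1/(A₂E₂) = 1/(450×107×10³) + 1/(1125×105×10³) = 2.923×10⁻⁸ N⁻¹.
P = 0.0009324 / 2.923×10⁻⁸ = 31890 N = 31.89 kN.
σ_{brass} = P/A₂ = 31890/1125 = 28.35 MPa, compressive.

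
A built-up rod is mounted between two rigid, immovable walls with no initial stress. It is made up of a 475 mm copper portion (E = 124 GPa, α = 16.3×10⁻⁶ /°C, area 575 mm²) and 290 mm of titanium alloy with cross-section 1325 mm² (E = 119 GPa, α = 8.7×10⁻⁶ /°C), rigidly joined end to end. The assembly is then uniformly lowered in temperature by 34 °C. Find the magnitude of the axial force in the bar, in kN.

P ≈ 41.1 kN (tensile)

With the walls removed the bar would change length by δ_free = Σ αᵢΔT Lᵢ = 16.3×10⁻⁶×34×475 + 8.7×10⁻⁶×34×290 = 0.349 mm.
Since the ends are fixed, an axial force P builds up, equal in every segment, with P · Σ Lᵢ/(AᵢEᵢ) = δ_free.
The series flexibility is Σ Lᵢ/(AᵢEᵢ) = 475/(575×124×10³) + 290/(1325×119×10³) = 8.501×10⁻⁶ mm/N.
Hence P = δ_free / Σ(L/AE) = 0.349/8.501×10⁻⁶ = 41.06 kN (tensile).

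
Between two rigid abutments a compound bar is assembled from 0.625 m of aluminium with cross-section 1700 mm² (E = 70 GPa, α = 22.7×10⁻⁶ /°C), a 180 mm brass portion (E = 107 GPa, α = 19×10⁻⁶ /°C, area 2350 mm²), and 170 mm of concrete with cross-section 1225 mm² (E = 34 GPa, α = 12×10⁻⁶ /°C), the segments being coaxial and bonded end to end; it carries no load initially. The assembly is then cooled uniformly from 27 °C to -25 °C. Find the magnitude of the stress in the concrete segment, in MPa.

σ ≈ 83 MPa (tensile)

If the supports were absent, the total length change would be Σ αᵢΔT Lᵢ = 22.7×10⁻⁶×52×625 + 19×10⁻⁶×52×180 + 12×10⁻⁶×52×170 = 1.022 mm.
The walls prevent any net length change, so an axial force P (same in every segment) develops. Compatibility: P · Σ Lᵢ/(AᵢEᵢ) = δ_free.
The series flexibility is Σ Lᵢ/(AᵢEᵢ) = 625/(1700×70×10³) + 180/(2350×107×10³) + 170/(1225×34×10³) = 1.005×10⁻⁵ mm/N.
P = 1.022 / 1.005×10⁻⁵ = 101700 N = 101.7 kN, tensile.
σ_{concrete} = P / A = 101700 / 1225 = 82.99 MPa.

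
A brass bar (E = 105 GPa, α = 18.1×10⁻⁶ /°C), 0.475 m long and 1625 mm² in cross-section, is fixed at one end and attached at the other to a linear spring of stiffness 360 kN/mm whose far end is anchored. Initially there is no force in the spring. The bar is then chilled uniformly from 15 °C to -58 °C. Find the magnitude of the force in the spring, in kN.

P ≈ 113 kN

The unrestrained thermal change is αΔT L = 18.1×10⁻⁶ × 73 × 475 = 0.6276 mm.
Let P be the tensile force in the spring. The bar extends elastically by PL/(AE) and the spring stretches by P/k; together these equal δ_free.
P [ L/(AE) + 1/k ] = δ_free → P [ 475/(1625×105×10³) + 1/(360×10³) ] = 0.6276.
P = 0.6276 / 5.562×10⁻⁶ = 112800 N.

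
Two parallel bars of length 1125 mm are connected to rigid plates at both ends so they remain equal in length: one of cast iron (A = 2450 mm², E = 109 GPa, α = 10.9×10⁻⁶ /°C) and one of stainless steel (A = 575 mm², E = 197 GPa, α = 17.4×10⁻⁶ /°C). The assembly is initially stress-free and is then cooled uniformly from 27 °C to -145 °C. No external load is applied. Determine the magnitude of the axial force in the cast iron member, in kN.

P ≈ 88.9 kN (compressive in the cast iron)

The stainless steel has the larger α, so on cooling it would change length more than the cast iron if both were free. The rigid plates force a common final length, so the stainless steel is put into tension and the cast iron into compression, with equal and opposite forces P (no external load).
Compatibility of the two members (thermal + elastic change equal): (α₁ − α₂)ΔT = P·[1/(A₁E₁) + 1/(A₂E₂)].
|α₁ − α₂|·ΔT = 6.5×10⁻⁶ × 172 = 0.001118.
1/(A₁E₁) + 1/(A₂E₂) = 1/(2450×109×10³) + 1/(575×197×10³) = 1.257×10⁻⁸ N⁻¹.
So P = 0.001118 / 1.257×10⁻⁸ = 88.92 kN.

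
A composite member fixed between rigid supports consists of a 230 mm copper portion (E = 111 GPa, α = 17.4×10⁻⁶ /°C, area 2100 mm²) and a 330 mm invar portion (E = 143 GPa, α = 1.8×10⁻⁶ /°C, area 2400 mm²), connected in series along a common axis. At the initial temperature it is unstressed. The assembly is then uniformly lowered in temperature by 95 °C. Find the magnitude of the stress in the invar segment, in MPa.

If the supports were absent, the total length change would be Σ αᵢΔT Lᵢ = 17.4×10⁻⁶×95×230 + 1.8×10⁻⁶×95×330 = 0.4366 mm.
The walls prevent any net length change, so an axial force P (same in every segment) develops. Compatibility: P · Σ Lᵢ/(AᵢEᵢ) = δ_free.
The series flexibility is Σ Lᵢ/(AᵢEᵢ) = 230/(2100×111×10³) + 330/(2400×143×10³) = 1.948×10⁻⁶ mm/N.
P = 0.4366 / 1.948×10⁻⁶ = 224100 N = 224.1 kN, tensile.
σ_{invar} = P / A = 224100 / 2400 = 93.38 MPa.

σ ≈ 93.4 MPa (tensile)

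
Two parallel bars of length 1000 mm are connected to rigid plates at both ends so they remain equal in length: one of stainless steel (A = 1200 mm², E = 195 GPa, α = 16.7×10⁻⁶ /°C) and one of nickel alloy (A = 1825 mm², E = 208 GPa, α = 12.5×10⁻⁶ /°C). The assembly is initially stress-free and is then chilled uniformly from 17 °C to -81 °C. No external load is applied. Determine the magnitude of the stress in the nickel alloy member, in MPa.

σ ≈ 32.6 MPa (compressive)

Equilibrium of a rigid end plate with no external load gives equal and opposite internal forces ±P in the two members. Since α_{stainless steel} > α_{nickel alloy}, cooling drives the stainless steel into tension and the nickel alloy into compression.
Equating the net (thermal + elastic) strains gives |α₁ − α₂|·ΔT = P·[1/(A₁E₁) + 1/(A₂E₂)].
|α₁ − α₂|·ΔT = 4.2×10⁻⁶ × 98 = 0.0004116.
1/(A₁E₁) + 1/(A₂E₂) = 1/(1200×195×10³) + 1/(1825×208×10³) = 6.908×10⁻⁹ N⁻¹.
P = 0.0004116 / 6.908×10⁻⁹ = 59580 N = 59.58 kN.
σ_{nickel alloy} = P/A₂ = 59580/1825 = 32.65 MPa, compressive.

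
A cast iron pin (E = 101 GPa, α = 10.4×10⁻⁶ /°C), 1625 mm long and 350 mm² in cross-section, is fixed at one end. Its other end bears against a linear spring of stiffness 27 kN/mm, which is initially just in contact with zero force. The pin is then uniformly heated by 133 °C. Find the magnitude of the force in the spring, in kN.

P ≈ 27.1 kN

Free thermal expansion: δ_free = αΔT L = 10.4×10⁻⁶ × 133 × 1625 = 2.248 mm.
Let P be the compressive force at the spring. The pin shortens elastically by PL/(AE) and the spring compresses by P/k; together these equal δ_free.
So P = δ_free / [L/(AE) + 1/k] = 2.248 / [ 1625/(350×101×10³) + 1/(27×10³) ].
P = 2.248 / 8.301×10⁻⁵ = 27080 N.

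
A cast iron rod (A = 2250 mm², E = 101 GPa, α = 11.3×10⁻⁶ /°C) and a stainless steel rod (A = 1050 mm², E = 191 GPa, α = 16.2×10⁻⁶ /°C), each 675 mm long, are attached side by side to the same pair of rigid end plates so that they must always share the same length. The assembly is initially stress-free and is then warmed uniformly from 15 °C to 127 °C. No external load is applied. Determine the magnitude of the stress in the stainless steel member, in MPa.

Both members must finish at the same length. With the larger α, the stainless steel tends to over-expand; the plates restrain it, putting the stainless steel in compression and the cast iron in tension. With no external load the two internal forces are equal and opposite, magnitude P.
Compatibility of the two members (thermal + elastic change equal): (α₁ − α₂)ΔT = P·[1/(A₁E₁) + 1/(A₂E₂)].
|α₁ − α₂|·ΔT = 4.9×10⁻⁶ × 112 = 0.0005488.
1/(A₁E₁) + 1/(A₂E₂) = 1/(2250×101×10³) + 1/(1050×191×10³) = 9.387×10⁻⁹ N⁻¹.
So P = 0.0005488 / 9.387×10⁻⁹ = 58.47 kN.
σ_{stainless steel} = P/A₂ = 58470/1050 = 55.68 MPa, compressive.

σ ≈ 55.7 MPa (compressive)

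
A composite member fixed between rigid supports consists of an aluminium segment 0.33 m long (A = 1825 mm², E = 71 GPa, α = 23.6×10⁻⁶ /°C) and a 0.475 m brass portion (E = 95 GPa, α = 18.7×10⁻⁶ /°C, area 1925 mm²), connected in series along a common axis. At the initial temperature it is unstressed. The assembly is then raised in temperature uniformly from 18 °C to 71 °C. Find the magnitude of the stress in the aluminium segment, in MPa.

If the supports were absent, the total length change would be Σ αᵢΔT Lᵢ = 23.6×10⁻⁶×53×330 + 18.7×10⁻⁶×53×475 = 0.8835 mm.
The rigid supports impose zero overall length change; the single axial force P common to all segments must satisfy P Σ Lᵢ/(AᵢEᵢ) = δ_free.
Σ Lᵢ/(AᵢEᵢ) = 330/(1825×71×10³) + 475/(1925×95×10³) = 5.144×10⁻⁶ mm/N.
P = 0.8835 / 5.144×10⁻⁶ = 171800 N = 171.8 kN, compressive.
σ_{aluminium} = P / A = 171800 / 1825 = 94.11 MPa.

σ ≈ 94.1 MPa (compressive)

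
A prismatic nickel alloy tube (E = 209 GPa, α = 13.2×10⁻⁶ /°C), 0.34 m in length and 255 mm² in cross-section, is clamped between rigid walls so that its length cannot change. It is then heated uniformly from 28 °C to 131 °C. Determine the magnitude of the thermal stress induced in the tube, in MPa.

σ ≈ 284 MPa (compressive)

Because both ends are immovable the net strain is zero, and the suppressed thermal strain is αΔT = 13.2×10⁻⁶ × 103 = 1359.6×10⁻⁶.
The stress required to suppress this strain is σ = Eε = 209×10³ × 1359.6×10⁻⁶ = 284.2 MPa, compressive since the tube is trying to expand.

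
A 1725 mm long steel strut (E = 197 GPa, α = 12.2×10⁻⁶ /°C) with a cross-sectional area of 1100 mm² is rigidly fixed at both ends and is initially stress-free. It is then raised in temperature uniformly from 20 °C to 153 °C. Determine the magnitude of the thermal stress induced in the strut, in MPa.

Because both ends are immovable the net strain is zero, and the suppressed thermal strain is αΔT = 12.2×10⁻⁶ × 133 = 1622.6×10⁻⁶.
Hence σ = E·αΔT = 197×10³ × 1622.6×10⁻⁶ = 319.7 MPa, compressive.

σ ≈ 320 MPa (compressive)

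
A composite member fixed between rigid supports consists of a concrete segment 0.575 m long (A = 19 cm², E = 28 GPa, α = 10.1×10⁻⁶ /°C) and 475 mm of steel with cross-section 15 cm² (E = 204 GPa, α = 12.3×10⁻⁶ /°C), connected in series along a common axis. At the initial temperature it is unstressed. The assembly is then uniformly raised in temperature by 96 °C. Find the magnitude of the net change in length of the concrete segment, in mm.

Free thermal expansion of the whole bar: Σ αᵢΔT Lᵢ = 10.1×10⁻⁶×96×575 + 12.3×10⁻⁶×96×475 = 1.118 mm.
The walls prevent any net length change, so an axial force P (same in every segment) develops. Compatibility: P · Σ Lᵢ/(AᵢEᵢ) = δ_free.
The series flexibility is Σ Lᵢ/(AᵢEᵢ) = 575/(1900×28×10³) + 475/(1500×204×10³) = 1.236×10⁻⁵ mm/N.
P = 1.118 / 1.236×10⁻⁵ = 90480 N = 90.48 kN, compressive.
For the concrete segment, free thermal change = 10.1×10⁻⁶×96×575 = 0.5575 mm and elastic change from P = 90480×575/(1900×28×10³) = 0.9779 mm; these oppose, so the net change is 0.42 mm (segment shortens).

|ΔL| ≈ 0.42 mm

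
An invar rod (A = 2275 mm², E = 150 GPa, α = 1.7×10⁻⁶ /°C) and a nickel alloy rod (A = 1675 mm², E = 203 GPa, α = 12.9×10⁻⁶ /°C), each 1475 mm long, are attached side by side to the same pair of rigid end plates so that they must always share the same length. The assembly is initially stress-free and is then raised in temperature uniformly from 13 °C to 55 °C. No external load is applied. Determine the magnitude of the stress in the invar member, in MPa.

σ ≈ 35.2 MPa (tensile)

Equilibrium of a rigid end plate with no external load gives equal and opposite internal forces ±P in the two members. Since α_{nickel alloy} > α_{invar}, heating drives the nickel alloy into compression and the invar into tension.
Equating the net (thermal + elastic) strains gives |α₁ − α₂|·ΔT = P·[1/(A₁E₁) + 1/(A₂E₂)].
|α₁ − α₂|·ΔT = 11.2×10⁻⁶ × 42 = 0.0004704.
1/(A₁E₁) + 1/(A₂E₂) = 1/(2275×150×10³) + 1/(1675×203×10³) = 5.871×10⁻⁹ N⁻¹.
P = 0.0004704 / 5.871×10⁻⁹ = 80120 N = 80.12 kN.
σ_{invar} = P/A₁ = 80120/2275 = 35.22 MPa, tensile.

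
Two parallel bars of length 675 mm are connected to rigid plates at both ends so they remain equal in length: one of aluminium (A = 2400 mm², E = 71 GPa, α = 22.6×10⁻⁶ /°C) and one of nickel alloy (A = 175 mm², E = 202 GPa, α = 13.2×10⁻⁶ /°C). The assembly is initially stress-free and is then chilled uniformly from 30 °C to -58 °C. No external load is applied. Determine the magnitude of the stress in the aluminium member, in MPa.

Both members must finish at the same length. With the larger α, the aluminium tends to over-contract; the plates restrain it, putting the aluminium in tension and the nickel alloy in compression. With no external load the two internal forces are equal and opposite, magnitude P.
Compatibility of the two members (thermal + elastic change equal): (α₁ − α₂)ΔT = P·[1/(A₁E₁) + 1/(A₂E₂)].
|α₁ − α₂|·ΔT = 9.4×10⁻⁶ × 88 = 0.0008272.
1/(A₁E₁) + 1/(A₂E₂) = 1/(2400×71×10³) + 1/(175×202×10³) = 3.416×10⁻⁸ N⁻¹.
So P = 0.0008272 / 3.416×10⁻⁸ = 24.22 kN.
σ_{aluminium} = P/A₁ = 24220/2400 = 10.09 MPa, tensile.

σ ≈ 10.1 MPa (tensile)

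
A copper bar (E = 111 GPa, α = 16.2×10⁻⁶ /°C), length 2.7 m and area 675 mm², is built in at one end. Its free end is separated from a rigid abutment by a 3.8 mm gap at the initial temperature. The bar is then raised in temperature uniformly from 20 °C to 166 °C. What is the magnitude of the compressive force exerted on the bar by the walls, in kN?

P ≈ 71.8 kN

Unrestrained expansion: δ_free = αΔT L = 16.2×10⁻⁶ × 146 × 2700 = 6.386 mm.
This exceeds the 3.8 mm gap, so the wall pushes back. The portion of expansion that must be recovered elastically is δ_free − gap = 6.386 − 3.8 = 2.586 mm.
So σ = E(δ_free − g)/L = 111×10³ × 2.586/2700 = 106.3 MPa.
Force on the wall = σA = 106.3 × 675 mm² = 71.76 kN.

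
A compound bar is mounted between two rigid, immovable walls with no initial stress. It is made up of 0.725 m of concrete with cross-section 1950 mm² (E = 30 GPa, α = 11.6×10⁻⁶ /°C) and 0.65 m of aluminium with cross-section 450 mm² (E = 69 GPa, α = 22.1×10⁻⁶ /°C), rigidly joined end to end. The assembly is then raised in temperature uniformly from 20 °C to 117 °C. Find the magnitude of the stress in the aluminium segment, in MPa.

σ ≈ 147 MPa (compressive)

With the walls removed the bar would change length by δ_free = Σ αᵢΔT Lᵢ = 11.6×10⁻⁶×97×725 + 22.1×10⁻⁶×97×650 = 2.209 mm.
Since the ends are fixed, an axial force P builds up, equal in every segment, with P · Σ Lᵢ/(AᵢEᵢ) = δ_free.
Σ Lᵢ/(AᵢEᵢ) = 725/(1950×30×10³) + 650/(450×69×10³) = 3.333×10⁻⁵ mm/N.
Hence P = δ_free / Σ(L/AE) = 2.209/3.333×10⁻⁵ = 66.29 kN (compressive).
σ_{aluminium} = P / A = 66290 / 450 = 147.3 MPa.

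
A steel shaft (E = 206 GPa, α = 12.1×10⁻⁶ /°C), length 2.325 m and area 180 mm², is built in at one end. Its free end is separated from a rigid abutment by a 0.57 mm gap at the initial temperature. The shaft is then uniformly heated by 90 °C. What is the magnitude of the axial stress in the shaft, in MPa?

Free thermal elongation = αΔT L = 12.1×10⁻⁶ × 90 × 2325 = 2.532 mm.
This exceeds the 0.57 mm gap, so the wall pushes back. The portion of expansion that must be recovered elastically is δ_free − gap = 2.532 − 0.57 = 1.962 mm.
So σ = E(δ_free − g)/L = 206×10³ × 1.962/2325 = 173.8 MPa.

σ ≈ 174 MPa (compressive)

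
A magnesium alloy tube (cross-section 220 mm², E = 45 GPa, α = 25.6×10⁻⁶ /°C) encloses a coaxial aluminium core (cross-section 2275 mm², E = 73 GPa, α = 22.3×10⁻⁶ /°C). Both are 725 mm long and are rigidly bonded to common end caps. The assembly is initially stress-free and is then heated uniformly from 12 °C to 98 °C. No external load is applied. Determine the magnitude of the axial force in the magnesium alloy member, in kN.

P ≈ 2.65 kN (compressive in the magnesium alloy)

Equilibrium of a rigid end plate with no external load gives equal and opposite internal forces ±P in the two members. Since α_{magnesium alloy} > α_{aluminium}, heating drives the magnesium alloy into compression and the aluminium into tension.
Compatibility of the two members (thermal + elastic change equal): (α₁ − α₂)ΔT = P·[1/(A₁E₁) + 1/(A₂E₂)].
|α₁ − α₂|·ΔT = 3.3×10⁻⁶ × 86 = 0.0002838.
1/(A₁E₁) + 1/(A₂E₂) = 1/(220×45×10³) + 1/(2275×73×10³) = 1.07×10⁻⁷ N⁻¹.
P = 0.0002838 / 1.07×10⁻⁷ = 2652 N = 2.652 kN.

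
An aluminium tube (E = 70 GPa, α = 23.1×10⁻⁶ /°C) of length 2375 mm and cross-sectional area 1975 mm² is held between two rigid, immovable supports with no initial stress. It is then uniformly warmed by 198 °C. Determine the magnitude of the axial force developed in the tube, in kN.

With zero net strain, σ = E·αΔT = 70 GPa × 23.1×10⁻⁶ × 198 = 320.2 MPa.
Axial force P = σA = 320.2 × 1975 = 632300 N = 632.3 kN, compressive.

P ≈ 632 kN (compressive)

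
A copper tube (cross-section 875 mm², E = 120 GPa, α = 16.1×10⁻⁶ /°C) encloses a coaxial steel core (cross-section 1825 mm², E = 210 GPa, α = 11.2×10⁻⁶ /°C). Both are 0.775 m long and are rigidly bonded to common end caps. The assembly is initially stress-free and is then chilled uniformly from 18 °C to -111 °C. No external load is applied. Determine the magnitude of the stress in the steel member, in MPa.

Equilibrium of a rigid end plate with no external load gives equal and opposite internal forces ±P in the two members. Since α_{copper} > α_{steel}, cooling drives the copper into tension and the steel into compression.
Equating the net (thermal + elastic) strains gives |α₁ − α₂|·ΔT = P·[1/(A₁E₁) + 1/(A₂E₂)].
|α₁ − α₂|·ΔT = 4.9×10⁻⁶ × 129 = 0.0006321.
1/(A₁E₁) + 1/(A₂E₂) = 1/(875×120×10³) + 1/(1825×210×10³) = 1.213×10⁻⁸ N⁻¹.
P = 0.0006321 / 1.213×10⁻⁸ = 52100 N = 52.1 kN.
σ_{steel} = P/A₂ = 52100/1825 = 28.55 MPa, compressive.

σ ≈ 28.5 MPa (compressive)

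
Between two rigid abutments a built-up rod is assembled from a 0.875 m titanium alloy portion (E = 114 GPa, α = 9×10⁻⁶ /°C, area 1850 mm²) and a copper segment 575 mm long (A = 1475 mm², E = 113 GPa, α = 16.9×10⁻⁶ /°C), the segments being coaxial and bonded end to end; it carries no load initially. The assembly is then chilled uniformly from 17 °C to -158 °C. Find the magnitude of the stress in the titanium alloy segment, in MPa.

σ ≈ 219 MPa (tensile)

If the supports were absent, the total length change would be Σ αᵢΔT Lᵢ = 9×10⁻⁶×175×875 + 16.9×10⁻⁶×175×575 = 3.079 mm.
The walls prevent any net length change, so an axial force P (same in every segment) develops. Compatibility: P · Σ Lᵢ/(AᵢEᵢ) = δ_free.
Σ Lᵢ/(AᵢEᵢ) = 875/(1850×114×10³) + 575/(1475×113×10³) = 7.599×10⁻⁶ mm/N.
P = 3.079 / 7.599×10⁻⁶ = 405200 N = 405.2 kN, tensile.
σ_{titanium alloy} = P / A = 405200 / 1850 = 219 MPa.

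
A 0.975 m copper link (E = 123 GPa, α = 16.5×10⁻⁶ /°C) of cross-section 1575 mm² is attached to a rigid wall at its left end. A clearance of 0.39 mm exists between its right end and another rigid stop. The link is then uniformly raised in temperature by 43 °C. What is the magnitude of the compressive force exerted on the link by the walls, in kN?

Unrestrained expansion: δ_free = αΔT L = 16.5×10⁻⁶ × 43 × 975 = 0.6918 mm.
The gap closes (δ_free > 0.39 mm) and the wall then resists a further 0.6918 − 0.39 = 0.3018 mm of expansion.
So σ = E(δ_free − g)/L = 123×10³ × 0.3018/975 = 38.07 MPa.
Force on the wall = σA = 38.07 × 1575 mm² = 59.96 kN.

P ≈ 60 kN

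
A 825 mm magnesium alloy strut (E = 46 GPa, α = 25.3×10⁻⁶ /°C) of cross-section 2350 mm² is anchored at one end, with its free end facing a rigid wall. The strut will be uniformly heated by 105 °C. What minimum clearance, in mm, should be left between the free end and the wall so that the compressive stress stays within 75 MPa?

Free expansion if unrestrained: δ_free = αΔT L = 25.3×10⁻⁶ × 105 × 825 = 2.192 mm.
At the allowable stress the elastic shortening the wall may impose is σL/E = 75 × 825 / (46×10³) = 1.345 mm.
The gap must absorb the remainder: g_min = 2.192 − 1.345 = 0.8465 mm.

g ≈ 0.847 mm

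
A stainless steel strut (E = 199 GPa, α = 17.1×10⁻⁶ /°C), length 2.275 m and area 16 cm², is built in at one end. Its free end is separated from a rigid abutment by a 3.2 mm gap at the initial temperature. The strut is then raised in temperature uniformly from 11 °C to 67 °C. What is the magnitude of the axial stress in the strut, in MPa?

σ ≈ 0 MPa

If the wall were absent the strut would grow by αΔT L = 17.1×10⁻⁶ × 56 × 2275 = 2.179 mm.
Since δ_free = 2.18 mm is less than the 3.2 mm gap, the strut never touches the wall. No axial force develops.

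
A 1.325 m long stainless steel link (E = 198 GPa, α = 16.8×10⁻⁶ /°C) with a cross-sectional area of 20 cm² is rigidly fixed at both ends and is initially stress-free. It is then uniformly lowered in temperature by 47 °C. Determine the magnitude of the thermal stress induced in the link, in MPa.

Because both ends are immovable the net strain is zero, and the suppressed thermal strain is αΔT = 16.8×10⁻⁶ × 47 = 789.6×10⁻⁶.
The stress required to suppress this strain is σ = Eε = 198×10³ × 789.6×10⁻⁶ = 156.3 MPa, tensile since the link is trying to contract.

σ ≈ 156 MPa (tensile)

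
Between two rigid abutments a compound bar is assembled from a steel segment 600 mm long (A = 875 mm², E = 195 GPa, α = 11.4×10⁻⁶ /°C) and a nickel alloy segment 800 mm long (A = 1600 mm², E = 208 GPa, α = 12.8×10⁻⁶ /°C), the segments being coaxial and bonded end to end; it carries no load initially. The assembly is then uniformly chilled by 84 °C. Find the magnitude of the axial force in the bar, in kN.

P ≈ 242 kN (tensile)

If the supports were absent, the total length change would be Σ αᵢΔT Lᵢ = 11.4×10⁻⁶×84×600 + 12.8×10⁻⁶×84×800 = 1.435 mm.
Since the ends are fixed, an axial force P builds up, equal in every segment, with P · Σ Lᵢ/(AᵢEᵢ) = δ_free.
Σ Lᵢ/(AᵢEᵢ) = 600/(875×195×10³) + 800/(1600×208×10³) = 5.92×10⁻⁶ mm/N.
Hence P = δ_free / Σ(L/AE) = 1.435/5.92×10⁻⁶ = 242.3 kN (tensile).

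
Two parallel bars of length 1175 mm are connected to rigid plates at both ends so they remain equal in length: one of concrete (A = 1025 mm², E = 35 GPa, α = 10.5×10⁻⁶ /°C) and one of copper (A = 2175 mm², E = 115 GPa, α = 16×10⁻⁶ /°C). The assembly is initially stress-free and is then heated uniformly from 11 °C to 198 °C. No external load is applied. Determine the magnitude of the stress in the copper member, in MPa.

Equilibrium of a rigid end plate with no external load gives equal and opposite internal forces ±P in the two members. Since α_{copper} > α_{concrete}, heating drives the copper into compression and the concrete into tension.
Setting the final lengths equal and cancelling L: (α₁ − α₂)ΔT = P/(A₁E₁) + P/(A₂E₂).
|α₁ − α₂|·ΔT = 5.5×10⁻⁶ × 187 = 0.001028.
1/(A₁E₁) + 1/(A₂E₂) = 1/(1025×35×10³) + 1/(2175×115×10³) = 3.187×10⁻⁸ N⁻¹.
So P = 0.001028 / 3.187×10⁻⁸ = 32.27 kN.
σ_{copper} = P/A₂ = 32270/2175 = 14.84 MPa, compressive.

σ ≈ 14.8 MPa (compressive)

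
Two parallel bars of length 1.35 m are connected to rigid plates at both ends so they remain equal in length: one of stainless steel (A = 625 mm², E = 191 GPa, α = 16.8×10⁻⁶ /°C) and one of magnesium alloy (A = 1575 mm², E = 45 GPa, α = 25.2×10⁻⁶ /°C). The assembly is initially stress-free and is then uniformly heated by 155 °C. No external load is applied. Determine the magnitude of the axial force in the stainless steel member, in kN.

P ≈ 57.9 kN (tensile in the stainless steel)

The magnesium alloy has the larger α, so on heating it would change length more than the stainless steel if both were free. The rigid plates force a common final length, so the magnesium alloy is put into compression and the stainless steel into tension, with equal and opposite forces P (no external load).
Setting the final lengths equal and cancelling L: (α₁ − α₂)ΔT = P/(A₁E₁) + P/(A₂E₂).
|α₁ − α₂|·ΔT = 8.4×10⁻⁶ × 155 = 0.001302.
1/(A₁E₁) + 1/(A₂E₂) = 1/(625×191×10³) + 1/(1575×45×10³) = 2.249×10⁻⁸ N⁻¹.
P = 0.001302 / 2.249×10⁻⁸ = 57900 N = 57.9 kN.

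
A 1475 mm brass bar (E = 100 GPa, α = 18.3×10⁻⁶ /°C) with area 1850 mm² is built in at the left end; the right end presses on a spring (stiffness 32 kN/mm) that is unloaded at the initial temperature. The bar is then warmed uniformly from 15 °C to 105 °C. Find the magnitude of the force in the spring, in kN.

P ≈ 61.9 kN

The unrestrained thermal change is αΔT L = 18.3×10⁻⁶ × 90 × 1475 = 2.429 mm.
With a force P in the spring, the elastic change of the bar is PL/(AE) and that of the spring is P/k; compatibility requires their sum to equal δ_free.
P [ L/(AE) + 1/k ] = δ_free → P [ 1475/(1850×100×10³) + 1/(32×10³) ] = 2.429.
P = 2.429 / 3.922×10⁻⁵ = 61940 N.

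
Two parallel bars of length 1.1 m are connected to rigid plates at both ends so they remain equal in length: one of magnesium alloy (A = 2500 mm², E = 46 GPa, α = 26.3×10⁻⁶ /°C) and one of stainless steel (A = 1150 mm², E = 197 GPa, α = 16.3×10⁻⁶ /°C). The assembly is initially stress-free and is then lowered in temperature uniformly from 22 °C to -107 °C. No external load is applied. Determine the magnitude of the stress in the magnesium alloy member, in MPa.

Both members must finish at the same length. With the larger α, the magnesium alloy tends to over-contract; the plates restrain it, putting the magnesium alloy in tension and the stainless steel in compression. With no external load the two internal forces are equal and opposite, magnitude P.
Equating the net (thermal + elastic) strains gives |α₁ − α₂|·ΔT = P·[1/(A₁E₁) + 1/(A₂E₂)].
|α₁ − α₂|·ΔT = 10×10⁻⁶ × 129 = 0.00129.
1/(A₁E₁) + 1/(A₂E₂) = 1/(2500×46×10³) + 1/(1150×197×10³) = 1.311×10⁻⁸ N⁻¹.
P = 0.00129 / 1.311×10⁻⁸ = 98400 N = 98.4 kN.
σ_{magnesium alloy} = P/A₁ = 98400/2500 = 39.36 MPa, tensile.

σ ≈ 39.4 MPa (tensile)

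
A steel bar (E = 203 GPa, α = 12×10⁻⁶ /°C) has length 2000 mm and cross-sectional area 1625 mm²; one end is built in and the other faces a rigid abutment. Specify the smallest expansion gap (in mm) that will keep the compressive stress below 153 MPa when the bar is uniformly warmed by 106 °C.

With no wall the bar would lengthen by αΔT L = 12×10⁻⁶ × 106 × 2000 = 2.544 mm.
A stress of 153 MPa corresponds to the wall pushing the bar back by σL/E = 153×2000/(203×10³) = 1.507 mm.
So the gap has to take up the difference, g_min = δ_free − σL/E = 2.544 − 1.507 = 1.037 mm.

g ≈ 1.04 mm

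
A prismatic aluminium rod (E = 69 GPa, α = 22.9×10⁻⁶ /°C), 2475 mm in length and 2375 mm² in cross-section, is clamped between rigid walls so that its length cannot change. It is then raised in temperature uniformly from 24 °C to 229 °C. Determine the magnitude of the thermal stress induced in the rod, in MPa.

Because both ends are immovable the net strain is zero, and the suppressed thermal strain is αΔT = 22.9×10⁻⁶ × 205 = 4694.5×10⁻⁶.
Hence σ = E·αΔT = 69×10³ × 4694.5×10⁻⁶ = 323.9 MPa, compressive.

σ ≈ 324 MPa (compressive)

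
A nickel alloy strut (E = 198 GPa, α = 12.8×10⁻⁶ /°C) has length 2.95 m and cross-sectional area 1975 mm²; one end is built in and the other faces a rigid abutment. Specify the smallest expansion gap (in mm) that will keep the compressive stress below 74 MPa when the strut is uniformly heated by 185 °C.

g ≈ 5.88 mm

With no wall the strut would lengthen by αΔT L = 12.8×10⁻⁶ × 185 × 2950 = 6.986 mm.
A stress of 74 MPa corresponds to the wall pushing the strut back by σL/E = 74×2950/(198×10³) = 1.103 mm.
So the gap has to take up the difference, g_min = δ_free − σL/E = 6.986 − 1.103 = 5.883 mm.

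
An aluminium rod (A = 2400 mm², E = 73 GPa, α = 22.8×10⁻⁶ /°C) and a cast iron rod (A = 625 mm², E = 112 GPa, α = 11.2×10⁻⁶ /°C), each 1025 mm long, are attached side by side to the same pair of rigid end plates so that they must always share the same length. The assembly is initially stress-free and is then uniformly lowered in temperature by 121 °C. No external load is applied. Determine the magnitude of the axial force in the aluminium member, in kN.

Equilibrium of a rigid end plate with no external load gives equal and opposite internal forces ±P in the two members. Since α_{aluminium} > α_{cast iron}, cooling drives the aluminium into tension and the cast iron into compression.
Setting the final lengths equal and cancelling L: (α₁ − α₂)ΔT = P/(A₁E₁) + P/(A₂E₂).
|α₁ − α₂|·ΔT = 11.6×10⁻⁶ × 121 = 0.001404.
1/(A₁E₁) + 1/(A₂E₂) = 1/(2400×73×10³) + 1/(625×112×10³) = 1.999×10⁻⁸ N⁻¹.
So P = 0.001404 / 1.999×10⁻⁸ = 70.2 kN.

P ≈ 70.2 kN (tensile in the aluminium)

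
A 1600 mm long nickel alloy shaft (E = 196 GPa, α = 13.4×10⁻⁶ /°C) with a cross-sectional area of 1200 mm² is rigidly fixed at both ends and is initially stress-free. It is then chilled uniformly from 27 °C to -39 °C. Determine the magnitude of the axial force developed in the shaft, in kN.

P ≈ 208 kN (tensile)

With zero net strain, σ = E·αΔT = 196 GPa × 13.4×10⁻⁶ × 66 = 173.3 MPa.
Then P = σA = 173.3 × 1200 mm² = 208 kN, tensile.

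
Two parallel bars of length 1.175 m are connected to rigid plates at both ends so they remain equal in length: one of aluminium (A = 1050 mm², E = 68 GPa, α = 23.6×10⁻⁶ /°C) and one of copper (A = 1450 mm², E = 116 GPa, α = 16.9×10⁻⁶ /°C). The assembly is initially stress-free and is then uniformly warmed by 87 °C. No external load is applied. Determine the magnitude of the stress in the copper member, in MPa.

σ ≈ 20.1 MPa (tensile)

Both members must finish at the same length. With the larger α, the aluminium tends to over-expand; the plates restrain it, putting the aluminium in compression and the copper in tension. With no external load the two internal forces are equal and opposite, magnitude P.
Compatibility of the two members (thermal + elastic change equal): (α₁ − α₂)ΔT = P·[1/(A₁E₁) + 1/(A₂E₂)].
|α₁ − α₂|·ΔT = 6.7×10⁻⁶ × 87 = 0.0005829.
1/(A₁E₁) + 1/(A₂E₂) = 1/(1050×68×10³) + 1/(1450×116×10³) = 1.995×10⁻⁸ N⁻¹.
So P = 0.0005829 / 1.995×10⁻⁸ = 29.22 kN.
σ_{copper} = P/A₂ = 29220/1450 = 20.15 MPa, tensile.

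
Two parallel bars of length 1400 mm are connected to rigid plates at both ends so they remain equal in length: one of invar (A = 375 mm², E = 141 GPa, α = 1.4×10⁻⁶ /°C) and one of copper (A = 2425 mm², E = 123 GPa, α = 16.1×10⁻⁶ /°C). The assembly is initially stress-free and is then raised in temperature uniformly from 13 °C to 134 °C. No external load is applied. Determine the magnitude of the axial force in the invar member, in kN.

P ≈ 79.9 kN (tensile in the invar)

Both members must finish at the same length. With the larger α, the copper tends to over-expand; the plates restrain it, putting the copper in compression and the invar in tension. With no external load the two internal forces are equal and opposite, magnitude P.
Compatibility of the two members (thermal + elastic change equal): (α₁ − α₂)ΔT = P·[1/(A₁E₁) + 1/(A₂E₂)].
|α₁ − α₂|·ΔT = 14.7×10⁻⁶ × 121 = 0.001779.
1/(A₁E₁) + 1/(A₂E₂) = 1/(375×141×10³) + 1/(2425×123×10³) = 2.227×10⁻⁸ N⁻¹.
So P = 0.001779 / 2.227×10⁻⁸ = 79.89 kN.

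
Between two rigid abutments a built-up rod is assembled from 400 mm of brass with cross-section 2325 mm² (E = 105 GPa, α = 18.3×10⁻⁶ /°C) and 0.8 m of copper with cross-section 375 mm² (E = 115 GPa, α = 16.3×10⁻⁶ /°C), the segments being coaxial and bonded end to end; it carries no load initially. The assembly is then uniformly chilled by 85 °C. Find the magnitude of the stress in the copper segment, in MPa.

If the supports were absent, the total length change would be Σ αᵢΔT Lᵢ = 18.3×10⁻⁶×85×400 + 16.3×10⁻⁶×85×800 = 1.731 mm.
The walls prevent any net length change, so an axial force P (same in every segment) develops. Compatibility: P · Σ Lᵢ/(AᵢEᵢ) = δ_free.
The series flexibility is Σ Lᵢ/(AᵢEᵢ) = 400/(2325×105×10³) + 800/(375×115×10³) = 2.019×10⁻⁵ mm/N.
So P = 1.731 / 2.019×10⁻⁵ = 85.72 kN, tensile.
σ_{copper} = P / A = 85720 / 375 = 228.6 MPa.

σ ≈ 229 MPa (tensile)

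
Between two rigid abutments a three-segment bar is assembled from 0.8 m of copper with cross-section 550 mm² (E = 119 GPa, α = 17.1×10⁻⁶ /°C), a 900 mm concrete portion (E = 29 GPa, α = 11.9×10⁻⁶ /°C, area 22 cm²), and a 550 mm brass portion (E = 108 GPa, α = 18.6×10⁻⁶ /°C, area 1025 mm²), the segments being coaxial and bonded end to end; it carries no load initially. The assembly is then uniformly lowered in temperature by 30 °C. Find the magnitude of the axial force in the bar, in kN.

P ≈ 33.2 kN (tensile)

With the walls removed the bar would change length by δ_free = Σ αᵢΔT Lᵢ = 17.1×10⁻⁶×30×800 + 11.9×10⁻⁶×30×900 + 18.6×10⁻⁶×30×550 = 1.039 mm.
The rigid supports impose zero overall length change; the single axial force P common to all segments must satisfy P Σ Lᵢ/(AᵢEᵢ) = δ_free.
The series flexibility is Σ Lᵢ/(AᵢEᵢ) = 800/(550×119×10³) + 900/(2200×29×10³) + 550/(1025×108×10³) = 3.13×10⁻⁵ mm/N.
So P = 1.039 / 3.13×10⁻⁵ = 33.18 kN, tensile.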